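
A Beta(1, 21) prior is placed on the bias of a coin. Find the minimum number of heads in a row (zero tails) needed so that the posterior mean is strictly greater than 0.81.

k = 89

After k heads and 0 tails the posterior is Beta(1+k, 21), with mean (1+k)/(1+21+k).
Set (1+k)/(22+k) > 0.81 and solve: k > (0.81·22 − 1)/(1 − 0.81) = 88.526.
The smallest integer exceeding 88.526 is 89.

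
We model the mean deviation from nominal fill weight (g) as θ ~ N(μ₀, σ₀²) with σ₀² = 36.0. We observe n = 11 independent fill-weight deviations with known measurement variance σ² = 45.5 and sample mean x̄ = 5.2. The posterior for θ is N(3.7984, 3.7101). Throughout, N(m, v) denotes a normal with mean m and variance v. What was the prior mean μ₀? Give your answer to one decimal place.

The posterior mean is a precision-weighted average: μ_n = (τ₀μ₀ + τ_data·x̄)/(τ₀+τ_data), with τ₀=1/σ₀² and τ_data=n/σ².
Here τ₀ = 1/36.0 = 0.027778 and τ_data = 11/45.5 = 0.241758, so τ_n = 0.269536.
Rearranging for μ₀: μ₀ = (μ_n·τ_n − τ_data·x̄)/τ₀ = (3.7984·0.269536 − 0.241758·5.2) / 0.027778 = -0.233336/0.027778 ≈ -8.4.

μ₀ = -8.4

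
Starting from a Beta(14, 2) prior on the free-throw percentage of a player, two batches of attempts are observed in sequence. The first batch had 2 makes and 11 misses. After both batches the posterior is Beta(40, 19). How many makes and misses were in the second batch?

24 makes and 6 misses

Because Beta–binomial updating is additive in the counts, the combined data contributed (α_post−α_prior, β_post−β_prior) successes and failures.
Total across both batches: 40−14=26 makes, 19−2=17 misses.
Subtract the first batch: 26−2=24 makes and 17−11=6 misses.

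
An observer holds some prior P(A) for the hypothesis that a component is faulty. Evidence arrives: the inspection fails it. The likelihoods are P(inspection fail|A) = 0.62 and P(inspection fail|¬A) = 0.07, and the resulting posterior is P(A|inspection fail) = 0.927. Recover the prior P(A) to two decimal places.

Bayes' rule in odds form gives O(A|E) = O(A)·[P(E|A)/P(E|¬A)], hence O(A) = O(A|E)/LR.
Posterior odds = 0.927/(1−0.927) = 12.6986. LR = 0.62/0.07 = 8.8571.
Prior odds = 12.6986/8.8571 = 1.4337, so P(A) = 1.4337/(1+1.4337) ≈ 0.59.

P(A) = 0.59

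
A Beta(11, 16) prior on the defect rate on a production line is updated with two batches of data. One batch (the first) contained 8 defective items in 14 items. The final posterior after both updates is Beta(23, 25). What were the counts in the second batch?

4 defective items and 3 good items

Because Beta–binomial updating is additive in the counts, the combined data contributed (α_post−α_prior, β_post−β_prior) successes and failures.
Total across both batches: 23−11=12 defective items, 25−16=9 good items.
Subtract the first batch: 12−8=4 defective items and 9−6=3 good items.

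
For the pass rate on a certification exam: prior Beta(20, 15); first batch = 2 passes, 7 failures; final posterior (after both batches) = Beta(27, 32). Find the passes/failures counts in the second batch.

5 passes and 10 failures

Sequential conjugate updates are equivalent to a single update on the pooled data, so total successes = posterior α − prior α and total failures = posterior β − prior β.
Total across both batches: 27−20=7 passes, 32−15=17 failures.
Subtract the first batch: 7−2=5 passes and 17−7=10 failures.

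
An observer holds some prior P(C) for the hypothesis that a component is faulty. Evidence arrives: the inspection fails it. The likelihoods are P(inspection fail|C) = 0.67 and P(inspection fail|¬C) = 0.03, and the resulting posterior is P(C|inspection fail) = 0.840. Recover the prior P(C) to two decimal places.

Bayes' rule in odds form gives O(C|E) = O(C)·[P(E|C)/P(E|¬C)], hence O(C) = O(C|E)/LR.
Posterior odds = 0.840/(1−0.840) = 5.2500. LR = 0.67/0.03 = 22.3333.
Prior odds = 5.2500/22.3333 = 0.2351, so P(C) = 0.2351/(1+0.2351) ≈ 0.19.

P(C) = 0.19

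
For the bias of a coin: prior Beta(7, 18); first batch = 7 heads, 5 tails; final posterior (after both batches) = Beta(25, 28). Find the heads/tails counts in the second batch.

Because Beta–binomial updating is additive in the counts, the combined data contributed (α_post−α_prior, β_post−β_prior) successes and failures.
Total across both batches: 25−7=18 heads, 28−18=10 tails.
Subtract the first batch: 18−7=11 heads and 10−5=5 tails.

11 heads and 5 tails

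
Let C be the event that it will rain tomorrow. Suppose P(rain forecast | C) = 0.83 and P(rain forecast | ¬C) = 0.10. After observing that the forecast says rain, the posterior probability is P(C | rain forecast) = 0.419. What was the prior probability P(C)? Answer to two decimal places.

P(C) = 0.08

In odds form, posterior odds = prior odds × likelihood ratio, so prior odds = posterior odds ÷ LR.
Posterior odds = 0.419/(1−0.419) = 0.7212. LR = 0.83/0.10 = 8.3000.
Prior odds = 0.7212/8.3000 = 0.0869, so P(C) = 0.0869/(1+0.0869) ≈ 0.08.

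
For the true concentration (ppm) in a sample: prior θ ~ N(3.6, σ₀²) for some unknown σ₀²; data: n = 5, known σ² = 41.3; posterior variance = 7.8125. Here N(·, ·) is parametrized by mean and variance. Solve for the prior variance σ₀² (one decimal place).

σ₀² = 144.2

Posterior precision equals prior precision plus data precision: 1/σ_n² = 1/σ₀² + n/σ².
So 1/σ₀² = 1/7.8125 − 5/41.3 = 0.128000 − 0.121065 = 0.006935.
Hence σ₀² = 1/0.006935 ≈ 144.2.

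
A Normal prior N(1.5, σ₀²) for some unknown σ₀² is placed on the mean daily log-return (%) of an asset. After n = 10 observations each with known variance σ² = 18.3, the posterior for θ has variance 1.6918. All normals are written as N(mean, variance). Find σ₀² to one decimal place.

σ₀² = 22.4

For the Normal–Normal model with known σ², precisions add: τ_n = τ₀ + n/σ².
So 1/σ₀² = 1/1.6918 − 10/18.3 = 0.591086 − 0.546448 = 0.044638.
Hence σ₀² = 1/0.044638 ≈ 22.4.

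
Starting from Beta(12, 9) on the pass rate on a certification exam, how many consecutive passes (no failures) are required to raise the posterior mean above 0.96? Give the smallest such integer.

k = 205

After k passes and 0 failures the posterior is Beta(12+k, 9), with mean (12+k)/(12+9+k).
Set (12+k)/(21+k) > 0.96 and solve: k > (0.96·21 − 12)/(1 − 0.96) = 204.000.
The smallest integer exceeding 204.000 is 205.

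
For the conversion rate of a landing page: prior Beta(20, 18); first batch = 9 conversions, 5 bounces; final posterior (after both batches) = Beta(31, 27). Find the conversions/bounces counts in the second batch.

2 conversions and 4 bounces

Sequential conjugate updates are equivalent to a single update on the pooled data, so total successes = posterior α − prior α and total failures = posterior β − prior β.
Total across both batches: 31−20=11 conversions, 27−18=9 bounces.
Subtract the first batch: 11−9=2 conversions and 9−5=4 bounces.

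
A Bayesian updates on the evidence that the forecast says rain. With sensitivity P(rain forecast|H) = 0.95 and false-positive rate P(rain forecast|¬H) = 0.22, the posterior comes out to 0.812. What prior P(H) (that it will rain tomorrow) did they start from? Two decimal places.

P(H) = 0.50

Bayes' rule in odds form gives O(H|E) = O(H)·[P(E|H)/P(E|¬H)], hence O(H) = O(H|E)/LR.
Posterior odds = 0.812/(1−0.812) = 4.3191. LR = 0.95/0.22 = 4.3182.
Prior odds = 4.3191/4.3182 = 1.0002, so P(H) = 1.0002/(1+1.0002) ≈ 0.50.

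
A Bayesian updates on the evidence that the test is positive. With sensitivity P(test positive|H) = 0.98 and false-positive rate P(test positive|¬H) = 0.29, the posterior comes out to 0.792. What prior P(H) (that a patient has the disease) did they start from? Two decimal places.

P(H) = 0.53

Bayes' rule in odds form gives O(H|E) = O(H)·[P(E|H)/P(E|¬H)], hence O(H) = O(H|E)/LR.
Posterior odds = 0.792/(1−0.792) = 3.8077. LR = 0.98/0.29 = 3.3793.
Prior odds = 3.8077/3.3793 = 1.1268, so P(H) = 1.1268/(1+1.1268) ≈ 0.53.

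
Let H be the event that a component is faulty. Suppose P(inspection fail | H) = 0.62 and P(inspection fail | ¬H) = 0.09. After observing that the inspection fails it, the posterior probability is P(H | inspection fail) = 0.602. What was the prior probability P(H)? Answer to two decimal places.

P(H) = 0.18

In odds form, posterior odds = prior odds × likelihood ratio, so prior odds = posterior odds ÷ LR.
Posterior odds = 0.602/(1−0.602) = 1.5126. LR = 0.62/0.09 = 6.8889.
Prior odds = 1.5126/6.8889 = 0.2196, so P(H) = 0.2196/(1+0.2196) ≈ 0.18.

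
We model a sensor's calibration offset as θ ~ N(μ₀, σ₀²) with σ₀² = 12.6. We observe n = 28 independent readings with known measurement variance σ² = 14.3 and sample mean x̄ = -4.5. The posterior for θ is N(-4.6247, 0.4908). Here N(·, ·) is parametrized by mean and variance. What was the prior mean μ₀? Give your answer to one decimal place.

μ₀ = -7.7

With known observation variance, the Normal–Normal posterior has precision τ_n = τ₀ + n/σ² and mean μ_n = (τ₀μ₀ + (n/σ²)x̄)/τ_n.
Here τ₀ = 1/12.6 = 0.079365 and τ_data = 28/14.3 = 1.958042, so τ_n = 2.037407.
Rearranging for μ₀: μ₀ = (μ_n·τ_n − τ_data·x̄)/τ₀ = (-4.6247·2.037407 − 1.958042·-4.5) / 0.079365 = -0.611207/0.079365 ≈ -7.7.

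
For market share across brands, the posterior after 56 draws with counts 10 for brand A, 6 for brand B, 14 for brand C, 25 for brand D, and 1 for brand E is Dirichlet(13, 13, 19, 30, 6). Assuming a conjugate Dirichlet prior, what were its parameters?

Dirichlet(3, 7, 5, 5, 5)

For a Dirichlet(α) prior with multinomial counts c, the posterior is Dirichlet(α + c) componentwise.
Subtract each count from the matching posterior parameter: 13−10=3, 13−6=7, 19−14=5, 30−25=5, 6−1=5.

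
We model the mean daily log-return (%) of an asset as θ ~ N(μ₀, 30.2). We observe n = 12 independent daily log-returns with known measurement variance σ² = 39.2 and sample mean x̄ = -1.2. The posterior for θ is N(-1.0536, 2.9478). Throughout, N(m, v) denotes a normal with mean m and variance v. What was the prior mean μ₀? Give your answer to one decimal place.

With known observation variance, the Normal–Normal posterior has precision τ_n = τ₀ + n/σ² and mean μ_n = (τ₀μ₀ + (n/σ²)x̄)/τ_n.
Here τ₀ = 1/30.2 = 0.033113 and τ_data = 12/39.2 = 0.306122, so τ_n = 0.339235.
Rearranging for μ₀: μ₀ = (μ_n·τ_n − τ_data·x̄)/τ₀ = (-1.0536·0.339235 − 0.306122·-1.2) / 0.033113 = 0.009928/0.033113 ≈ 0.3.

μ₀ = 0.3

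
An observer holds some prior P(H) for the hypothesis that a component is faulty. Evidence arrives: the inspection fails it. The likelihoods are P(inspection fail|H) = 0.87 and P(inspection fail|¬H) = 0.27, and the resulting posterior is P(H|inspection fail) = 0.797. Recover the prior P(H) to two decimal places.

P(H) = 0.55

In odds form, posterior odds = prior odds × likelihood ratio, so prior odds = posterior odds ÷ LR.
Posterior odds = 0.797/(1−0.797) = 3.9261. LR = 0.87/0.27 = 3.2222.
Prior odds = 3.9261/3.2222 = 1.2185, so P(H) = 1.2185/(1+1.2185) ≈ 0.55.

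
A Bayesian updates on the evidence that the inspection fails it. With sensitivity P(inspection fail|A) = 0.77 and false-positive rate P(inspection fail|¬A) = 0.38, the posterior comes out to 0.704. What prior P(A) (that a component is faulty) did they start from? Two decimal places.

In odds form, posterior odds = prior odds × likelihood ratio, so prior odds = posterior odds ÷ LR.
Posterior odds = 0.704/(1−0.704) = 2.3784. LR = 0.77/0.38 = 2.0263.
Prior odds = 2.3784/2.0263 = 1.1738, so P(A) = 1.1738/(1+1.1738) ≈ 0.54.

P(A) = 0.54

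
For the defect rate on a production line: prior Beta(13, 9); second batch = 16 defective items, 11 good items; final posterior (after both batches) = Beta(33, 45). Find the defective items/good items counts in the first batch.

Because Beta–binomial updating is additive in the counts, the combined data contributed (α_post−α_prior, β_post−β_prior) successes and failures.
Total across both batches: 33−13=20 defective items, 45−9=36 good items.
Subtract the second batch: 20−16=4 defective items and 36−11=25 good items.

4 defective items and 25 good items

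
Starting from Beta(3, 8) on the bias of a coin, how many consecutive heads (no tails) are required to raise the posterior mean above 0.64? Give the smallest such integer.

After k heads and 0 tails the posterior is Beta(3+k, 8), with mean (3+k)/(3+8+k).
Set (3+k)/(11+k) > 0.64 and solve: k > (0.64·11 − 3)/(1 − 0.64) = 11.222.
The smallest integer exceeding 11.222 is 12, and checking k=12: (15)/(23) = 0.6522 > 0.64.

k = 12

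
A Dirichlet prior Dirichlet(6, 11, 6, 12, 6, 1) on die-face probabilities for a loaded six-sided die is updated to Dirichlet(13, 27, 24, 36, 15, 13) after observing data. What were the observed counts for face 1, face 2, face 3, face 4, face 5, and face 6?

counts (7, 16, 18, 24, 9, 12)

For a Dirichlet(α) prior with multinomial counts c, the posterior is Dirichlet(α + c) componentwise.
Counts are posterior − prior componentwise: 13−6=7, 27−11=16, 24−6=18, 36−12=24, 15−6=9, 13−1=12.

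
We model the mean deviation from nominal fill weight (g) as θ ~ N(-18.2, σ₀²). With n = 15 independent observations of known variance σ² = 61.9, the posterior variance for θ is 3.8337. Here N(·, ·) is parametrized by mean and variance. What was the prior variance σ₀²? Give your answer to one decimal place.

For the Normal–Normal model with known σ², precisions add: τ_n = τ₀ + n/σ².
So 1/σ₀² = 1/3.8337 − 15/61.9 = 0.260845 − 0.242326 = 0.018519.
Hence σ₀² = 1/0.018519 ≈ 54.0.

σ₀² = 54.0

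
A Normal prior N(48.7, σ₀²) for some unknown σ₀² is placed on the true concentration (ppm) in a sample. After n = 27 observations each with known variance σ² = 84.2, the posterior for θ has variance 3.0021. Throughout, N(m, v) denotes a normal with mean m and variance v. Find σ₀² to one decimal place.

Posterior precision equals prior precision plus data precision: 1/σ_n² = 1/σ₀² + n/σ².
So 1/σ₀² = 1/3.0021 − 27/84.2 = 0.333100 − 0.320665 = 0.012435.
Hence σ₀² = 1/0.012435 ≈ 80.4.

σ₀² = 80.4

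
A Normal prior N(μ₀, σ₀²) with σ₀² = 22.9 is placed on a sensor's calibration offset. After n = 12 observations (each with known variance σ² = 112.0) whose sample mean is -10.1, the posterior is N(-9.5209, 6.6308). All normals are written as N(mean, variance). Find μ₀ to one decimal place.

μ₀ = -8.1

The posterior mean is a precision-weighted average: μ_n = (τ₀μ₀ + τ_data·x̄)/(τ₀+τ_data), with τ₀=1/σ₀² and τ_data=n/σ².
Here τ₀ = 1/22.9 = 0.043668 and τ_data = 12/112.0 = 0.107143, so τ_n = 0.150811.
Rearranging for μ₀: μ₀ = (μ_n·τ_n − τ_data·x̄)/τ₀ = (-9.5209·0.150811 − 0.107143·-10.1) / 0.043668 = -0.353712/0.043668 ≈ -8.1.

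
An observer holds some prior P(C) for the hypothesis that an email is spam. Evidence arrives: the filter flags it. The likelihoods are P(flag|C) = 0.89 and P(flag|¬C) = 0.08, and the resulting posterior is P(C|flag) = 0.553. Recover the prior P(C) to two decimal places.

Bayes' rule in odds form gives O(C|E) = O(C)·[P(E|C)/P(E|¬C)], hence O(C) = O(C|E)/LR.
Posterior odds = 0.553/(1−0.553) = 1.2371. LR = 0.89/0.08 = 11.1250.
Prior odds = 1.2371/11.1250 = 0.1112, so P(C) = 0.1112/(1+0.1112) ≈ 0.10.

P(C) = 0.10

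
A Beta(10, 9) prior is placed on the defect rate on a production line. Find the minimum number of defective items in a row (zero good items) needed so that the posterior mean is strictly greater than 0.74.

k = 16

After k defective items and 0 good items the posterior is Beta(10+k, 9), with mean (10+k)/(10+9+k).
Set (10+k)/(19+k) > 0.74 and solve: k > (0.74·19 − 10)/(1 − 0.74) = 15.615.
The smallest integer exceeding 15.615 is 16, and checking k=16: (26)/(35) = 0.7429 > 0.74.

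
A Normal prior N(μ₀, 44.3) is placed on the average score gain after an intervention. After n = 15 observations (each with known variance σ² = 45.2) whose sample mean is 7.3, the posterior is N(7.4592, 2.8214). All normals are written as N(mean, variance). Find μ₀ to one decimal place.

μ₀ = 9.8

With known observation variance, the Normal–Normal posterior has precision τ_n = τ₀ + n/σ² and mean μ_n = (τ₀μ₀ + (n/σ²)x̄)/τ_n.
Here τ₀ = 1/44.3 = 0.022573 and τ_data = 15/45.2 = 0.331858, so τ_n = 0.354431.
Rearranging for μ₀: μ₀ = (μ_n·τ_n − τ_data·x̄)/τ₀ = (7.4592·0.354431 − 0.331858·7.3) / 0.022573 = 0.221208/0.022573 ≈ 9.8.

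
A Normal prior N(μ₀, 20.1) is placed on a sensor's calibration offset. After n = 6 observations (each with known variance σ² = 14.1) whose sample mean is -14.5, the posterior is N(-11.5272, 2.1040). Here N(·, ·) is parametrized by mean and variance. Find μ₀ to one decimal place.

With known observation variance, the Normal–Normal posterior has precision τ_n = τ₀ + n/σ² and mean μ_n = (τ₀μ₀ + (n/σ²)x̄)/τ_n.
Here τ₀ = 1/20.1 = 0.049751 and τ_data = 6/14.1 = 0.425532, so τ_n = 0.475283.
Rearranging for μ₀: μ₀ = (μ_n·τ_n − τ_data·x̄)/τ₀ = (-11.5272·0.475283 − 0.425532·-14.5) / 0.049751 = 0.691532/0.049751 ≈ 13.9.

μ₀ = 13.9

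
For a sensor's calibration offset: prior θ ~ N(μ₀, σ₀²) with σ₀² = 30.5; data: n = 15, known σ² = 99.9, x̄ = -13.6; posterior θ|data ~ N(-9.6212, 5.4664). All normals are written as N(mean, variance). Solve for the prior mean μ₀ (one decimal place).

μ₀ = 8.6

With known observation variance, the Normal–Normal posterior has precision τ_n = τ₀ + n/σ² and mean μ_n = (τ₀μ₀ + (n/σ²)x̄)/τ_n.
Here τ₀ = 1/30.5 = 0.032787 and τ_data = 15/99.9 = 0.150150, so τ_n = 0.182937.
Rearranging for μ₀: μ₀ = (μ_n·τ_n − τ_data·x̄)/τ₀ = (-9.6212·0.182937 − 0.150150·-13.6) / 0.032787 = 0.281967/0.032787 ≈ 8.6.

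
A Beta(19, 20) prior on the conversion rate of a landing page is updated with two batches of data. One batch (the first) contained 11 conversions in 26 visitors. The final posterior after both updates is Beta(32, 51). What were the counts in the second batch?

2 conversions and 16 bounces

Sequential conjugate updates are equivalent to a single update on the pooled data, so total successes = posterior α − prior α and total failures = posterior β − prior β.
Total across both batches: 32−19=13 conversions, 51−20=31 bounces.
Subtract the first batch: 13−11=2 conversions and 31−15=16 bounces.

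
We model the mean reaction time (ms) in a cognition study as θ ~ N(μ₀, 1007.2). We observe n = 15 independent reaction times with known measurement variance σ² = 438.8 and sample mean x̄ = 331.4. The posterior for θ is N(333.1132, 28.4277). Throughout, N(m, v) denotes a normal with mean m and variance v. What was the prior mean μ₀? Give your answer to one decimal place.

μ₀ = 392.1

With known observation variance, the Normal–Normal posterior has precision τ_n = τ₀ + n/σ² and mean μ_n = (τ₀μ₀ + (n/σ²)x̄)/τ_n.
Here τ₀ = 1/1007.2 = 0.000993 and τ_data = 15/438.8 = 0.034184, so τ_n = 0.035177.
Rearranging for μ₀: μ₀ = (μ_n·τ_n − τ_data·x̄)/τ₀ = (333.1132·0.035177 − 0.034184·331.4) / 0.000993 = 0.389345/0.000993 ≈ 392.1.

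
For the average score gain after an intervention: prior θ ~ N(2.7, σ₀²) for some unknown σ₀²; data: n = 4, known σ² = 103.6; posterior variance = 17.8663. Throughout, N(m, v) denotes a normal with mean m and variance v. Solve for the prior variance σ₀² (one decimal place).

σ₀² = 57.6

For the Normal–Normal model with known σ², precisions add: τ_n = τ₀ + n/σ².
So 1/σ₀² = 1/17.8663 − 4/103.6 = 0.055971 − 0.038610 = 0.017361.
Hence σ₀² = 1/0.017361 ≈ 57.6.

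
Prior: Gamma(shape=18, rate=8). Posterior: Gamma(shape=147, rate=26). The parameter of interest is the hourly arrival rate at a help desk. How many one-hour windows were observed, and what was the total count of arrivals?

Gamma–Poisson conjugacy: posterior shape = α + Σxᵢ, posterior rate = β + n.
Matching: Σxᵢ = 147 − 18 = 129 and n = 26 − 8 = 18.

n = 18 one-hour windows with total 129 arrivals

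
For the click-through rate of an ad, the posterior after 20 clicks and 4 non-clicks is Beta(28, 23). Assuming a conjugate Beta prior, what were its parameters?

Beta(8, 19)

Under Beta–binomial conjugacy the posterior parameters are (α+s, β+f).
So α = 28 − 20 = 8 and β = 23 − 4 = 19.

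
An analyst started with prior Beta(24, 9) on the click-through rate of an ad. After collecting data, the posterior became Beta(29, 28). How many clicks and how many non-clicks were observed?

5 clicks and 19 non-clicks

Under Beta–binomial conjugacy the posterior parameters are (α+s, β+f).
So s = 29 − 24 = 5 and f = 28 − 9 = 19.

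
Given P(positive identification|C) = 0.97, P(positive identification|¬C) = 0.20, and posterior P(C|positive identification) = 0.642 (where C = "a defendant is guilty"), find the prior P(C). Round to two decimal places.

P(C) = 0.27

In odds form, posterior odds = prior odds × likelihood ratio, so prior odds = posterior odds ÷ LR.
Posterior odds = 0.642/(1−0.642) = 1.7933. LR = 0.97/0.20 = 4.8500.
Prior odds = 1.7933/4.8500 = 0.3698, so P(C) = 0.3698/(1+0.3698) ≈ 0.27.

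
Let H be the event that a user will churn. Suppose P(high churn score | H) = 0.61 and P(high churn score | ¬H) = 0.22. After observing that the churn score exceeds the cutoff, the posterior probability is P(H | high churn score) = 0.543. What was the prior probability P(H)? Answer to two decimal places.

P(H) = 0.30

In odds form, posterior odds = prior odds × likelihood ratio, so prior odds = posterior odds ÷ LR.
Posterior odds = 0.543/(1−0.543) = 1.1882. LR = 0.61/0.22 = 2.7727.
Prior odds = 1.1882/2.7727 = 0.4285, so P(H) = 0.4285/(1+0.4285) ≈ 0.30.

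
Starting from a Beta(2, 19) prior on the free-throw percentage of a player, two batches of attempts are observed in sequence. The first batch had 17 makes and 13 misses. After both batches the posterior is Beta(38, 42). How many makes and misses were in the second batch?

19 makes and 10 misses

Because Beta–binomial updating is additive in the counts, the combined data contributed (α_post−α_prior, β_post−β_prior) successes and failures.
Total across both batches: 38−2=36 makes, 42−19=23 misses.
Subtract the first batch: 36−17=19 makes and 23−13=10 misses.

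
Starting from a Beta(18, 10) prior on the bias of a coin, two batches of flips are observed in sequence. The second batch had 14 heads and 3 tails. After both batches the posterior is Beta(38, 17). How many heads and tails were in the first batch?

6 heads and 4 tails

Sequential conjugate updates are equivalent to a single update on the pooled data, so total successes = posterior α − prior α and total failures = posterior β − prior β.
Total across both batches: 38−18=20 heads, 17−10=7 tails.
Subtract the second batch: 20−14=6 heads and 7−3=4 tails.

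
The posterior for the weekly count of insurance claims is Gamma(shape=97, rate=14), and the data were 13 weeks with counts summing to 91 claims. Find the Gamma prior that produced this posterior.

Gamma(shape=6, rate=1)

Gamma–Poisson conjugacy: posterior shape = α + Σxᵢ, posterior rate = β + n.
So α = 97 − 91 = 6 and β = 14 − 13 = 1.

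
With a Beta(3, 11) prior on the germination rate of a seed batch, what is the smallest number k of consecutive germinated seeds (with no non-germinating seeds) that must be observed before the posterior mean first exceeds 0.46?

k = 7

After k germinated seeds and 0 non-germinating seeds the posterior is Beta(3+k, 11), with mean (3+k)/(3+11+k).
Set (3+k)/(14+k) > 0.46 and solve: k > (0.46·14 − 3)/(1 − 0.46) = 6.370.
The smallest integer exceeding 6.370 is 7, and checking k=7: (10)/(21) = 0.4762 > 0.46.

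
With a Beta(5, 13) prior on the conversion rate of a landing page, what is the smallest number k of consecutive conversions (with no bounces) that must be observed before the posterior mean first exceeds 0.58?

k = 13

After k conversions and 0 bounces the posterior is Beta(5+k, 13), with mean (5+k)/(5+13+k).
Set (5+k)/(18+k) > 0.58 and solve: k > (0.58·18 − 5)/(1 − 0.58) = 12.952.
The smallest integer exceeding 12.952 is 13, and checking k=13: (18)/(31) = 0.5806 > 0.58.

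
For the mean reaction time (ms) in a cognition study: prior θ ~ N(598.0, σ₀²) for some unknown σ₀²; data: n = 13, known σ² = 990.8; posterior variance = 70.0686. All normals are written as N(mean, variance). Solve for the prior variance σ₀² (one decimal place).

For the Normal–Normal model with known σ², precisions add: τ_n = τ₀ + n/σ².
So 1/σ₀² = 1/70.0686 − 13/990.8 = 0.014272 − 0.013121 = 0.001151.
Hence σ₀² = 1/0.001151 ≈ 868.8.

σ₀² = 868.8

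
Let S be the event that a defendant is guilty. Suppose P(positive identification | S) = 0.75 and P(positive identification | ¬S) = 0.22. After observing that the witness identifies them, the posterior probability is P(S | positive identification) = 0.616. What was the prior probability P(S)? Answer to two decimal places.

P(S) = 0.32

In odds form, posterior odds = prior odds × likelihood ratio, so prior odds = posterior odds ÷ LR.
Posterior odds = 0.616/(1−0.616) = 1.6042. LR = 0.75/0.22 = 3.4091.
Prior odds = 1.6042/3.4091 = 0.4706, so P(S) = 0.4706/(1+0.4706) ≈ 0.32.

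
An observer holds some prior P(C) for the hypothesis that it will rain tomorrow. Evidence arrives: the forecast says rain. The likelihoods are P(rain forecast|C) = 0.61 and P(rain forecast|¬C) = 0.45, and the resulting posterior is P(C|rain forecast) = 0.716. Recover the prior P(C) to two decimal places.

P(C) = 0.65

In odds form, posterior odds = prior odds × likelihood ratio, so prior odds = posterior odds ÷ LR.
Posterior odds = 0.716/(1−0.716) = 2.5211. LR = 0.61/0.45 = 1.3556.
Prior odds = 2.5211/1.3556 = 1.8598, so P(C) = 1.8598/(1+1.8598) ≈ 0.65.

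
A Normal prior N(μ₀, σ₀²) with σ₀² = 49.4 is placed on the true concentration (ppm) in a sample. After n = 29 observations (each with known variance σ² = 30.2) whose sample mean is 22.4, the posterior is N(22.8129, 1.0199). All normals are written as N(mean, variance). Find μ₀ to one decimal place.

μ₀ = 42.4

With known observation variance, the Normal–Normal posterior has precision τ_n = τ₀ + n/σ² and mean μ_n = (τ₀μ₀ + (n/σ²)x̄)/τ_n.
Here τ₀ = 1/49.4 = 0.020243 and τ_data = 29/30.2 = 0.960265, so τ_n = 0.980508.
Rearranging for μ₀: μ₀ = (μ_n·τ_n − τ_data·x̄)/τ₀ = (22.8129·0.980508 − 0.960265·22.4) / 0.020243 = 0.858295/0.020243 ≈ 42.4.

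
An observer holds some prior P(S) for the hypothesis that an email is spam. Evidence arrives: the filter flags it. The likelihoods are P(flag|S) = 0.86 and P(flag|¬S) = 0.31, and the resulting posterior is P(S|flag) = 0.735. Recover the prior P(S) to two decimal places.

Bayes' rule in odds form gives O(S|E) = O(S)·[P(E|S)/P(E|¬S)], hence O(S) = O(S|E)/LR.
Posterior odds = 0.735/(1−0.735) = 2.7736. LR = 0.86/0.31 = 2.7742.
Prior odds = 2.7736/2.7742 = 0.9998, so P(S) = 0.9998/(1+0.9998) ≈ 0.50.

P(S) = 0.50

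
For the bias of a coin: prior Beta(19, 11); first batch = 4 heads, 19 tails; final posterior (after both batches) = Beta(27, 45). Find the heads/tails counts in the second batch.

Because Beta–binomial updating is additive in the counts, the combined data contributed (α_post−α_prior, β_post−β_prior) successes and failures.
Total across both batches: 27−19=8 heads, 45−11=34 tails.
Subtract the first batch: 8−4=4 heads and 34−19=15 tails.

4 heads and 15 tails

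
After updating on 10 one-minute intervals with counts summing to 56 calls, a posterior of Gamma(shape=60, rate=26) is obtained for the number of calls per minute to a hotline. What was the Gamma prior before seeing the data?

Gamma(shape=4, rate=16)

Gamma–Poisson conjugacy: posterior shape = α + Σxᵢ, posterior rate = β + n.
So α = 60 − 56 = 4 and β = 26 − 10 = 16.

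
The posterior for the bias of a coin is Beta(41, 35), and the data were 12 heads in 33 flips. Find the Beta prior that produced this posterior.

Beta(29, 14)

A Beta(a, b) prior with s successes and f failures in binomial data gives a Beta(a+s, b+f) posterior.
So a = 41 − 12 = 29 and b = 35 − 21 = 14.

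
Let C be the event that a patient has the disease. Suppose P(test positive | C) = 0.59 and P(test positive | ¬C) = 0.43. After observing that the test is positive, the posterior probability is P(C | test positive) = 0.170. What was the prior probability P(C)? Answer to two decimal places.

Bayes' rule in odds form gives O(C|E) = O(C)·[P(E|C)/P(E|¬C)], hence O(C) = O(C|E)/LR.
Posterior odds = 0.170/(1−0.170) = 0.2048. LR = 0.59/0.43 = 1.3721.
Prior odds = 0.2048/1.3721 = 0.1493, so P(C) = 0.1493/(1+0.1493) ≈ 0.13.

P(C) = 0.13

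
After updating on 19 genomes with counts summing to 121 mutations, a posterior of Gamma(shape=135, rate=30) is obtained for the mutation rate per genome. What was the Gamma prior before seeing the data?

A Gamma(α, β) prior (rate parametrization) on a Poisson rate with n observations summing to S gives posterior Gamma(α+S, β+n).
So α = 135 − 121 = 14 and β = 30 − 19 = 11.

Gamma(shape=14, rate=11)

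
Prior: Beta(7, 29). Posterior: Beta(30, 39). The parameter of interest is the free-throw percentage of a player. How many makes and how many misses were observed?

A Beta(a, b) prior with s successes and f failures in binomial data gives a Beta(a+s, b+f) posterior.
Match parameters: s=30−7=23, f=39−29=10.

23 makes and 10 misses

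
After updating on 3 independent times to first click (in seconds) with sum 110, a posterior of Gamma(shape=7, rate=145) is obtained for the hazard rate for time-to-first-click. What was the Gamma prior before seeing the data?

For an exponential likelihood with a Gamma(α, β) prior on the rate, n observations with total T give posterior Gamma(α+n, β+T).
So α = 7 − 3 = 4 and β = 145 − 110 = 35.

Gamma(shape=4, rate=35)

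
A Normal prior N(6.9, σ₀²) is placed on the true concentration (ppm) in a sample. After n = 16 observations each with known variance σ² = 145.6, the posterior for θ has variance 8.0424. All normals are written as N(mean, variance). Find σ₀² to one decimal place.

For the Normal–Normal model with known σ², precisions add: τ_n = τ₀ + n/σ².
So 1/σ₀² = 1/8.0424 − 16/145.6 = 0.124341 − 0.109890 = 0.014451.
Hence σ₀² = 1/0.014451 ≈ 69.2.

σ₀² = 69.2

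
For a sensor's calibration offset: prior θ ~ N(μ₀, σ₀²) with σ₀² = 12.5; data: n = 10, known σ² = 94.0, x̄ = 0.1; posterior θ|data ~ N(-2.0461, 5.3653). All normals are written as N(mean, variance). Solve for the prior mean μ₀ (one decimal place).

With known observation variance, the Normal–Normal posterior has precision τ_n = τ₀ + n/σ² and mean μ_n = (τ₀μ₀ + (n/σ²)x̄)/τ_n.
Here τ₀ = 1/12.5 = 0.080000 and τ_data = 10/94.0 = 0.106383, so τ_n = 0.186383.
Rearranging for μ₀: μ₀ = (μ_n·τ_n − τ_data·x̄)/τ₀ = (-2.0461·0.186383 − 0.106383·0.1) / 0.080000 = -0.391997/0.080000 ≈ -4.9.

μ₀ = -4.9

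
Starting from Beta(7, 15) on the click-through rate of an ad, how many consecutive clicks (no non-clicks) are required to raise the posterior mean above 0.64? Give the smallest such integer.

After k clicks and 0 non-clicks the posterior is Beta(7+k, 15), with mean (7+k)/(7+15+k).
Set (7+k)/(22+k) > 0.64 and solve: k > (0.64·22 − 7)/(1 − 0.64) = 19.667.
The smallest integer exceeding 19.667 is 20, and checking k=20: (27)/(42) = 0.6429 > 0.64.

k = 20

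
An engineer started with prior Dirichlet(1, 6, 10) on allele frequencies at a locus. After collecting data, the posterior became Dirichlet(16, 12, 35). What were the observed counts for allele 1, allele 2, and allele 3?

For a Dirichlet(α) prior with multinomial counts c, the posterior is Dirichlet(α + c) componentwise.
Counts are posterior − prior componentwise: 16−1=15, 12−6=6, 35−10=25.

counts (15, 6, 25)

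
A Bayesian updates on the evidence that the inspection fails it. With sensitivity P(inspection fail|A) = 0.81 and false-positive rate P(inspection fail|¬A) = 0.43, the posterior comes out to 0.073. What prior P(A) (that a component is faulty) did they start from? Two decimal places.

P(A) = 0.04

In odds form, posterior odds = prior odds × likelihood ratio, so prior odds = posterior odds ÷ LR.
Posterior odds = 0.073/(1−0.073) = 0.0787. LR = 0.81/0.43 = 1.8837.
Prior odds = 0.0787/1.8837 = 0.0418, so P(A) = 0.0418/(1+0.0418) ≈ 0.04.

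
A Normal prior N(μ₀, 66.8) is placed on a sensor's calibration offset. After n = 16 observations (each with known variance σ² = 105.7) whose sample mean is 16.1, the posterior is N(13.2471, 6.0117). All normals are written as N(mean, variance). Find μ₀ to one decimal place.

The posterior mean is a precision-weighted average: μ_n = (τ₀μ₀ + τ_data·x̄)/(τ₀+τ_data), with τ₀=1/σ₀² and τ_data=n/σ².
Here τ₀ = 1/66.8 = 0.014970 and τ_data = 16/105.7 = 0.151372, so τ_n = 0.166342.
Rearranging for μ₀: μ₀ = (μ_n·τ_n − τ_data·x̄)/τ₀ = (13.2471·0.166342 − 0.151372·16.1) / 0.014970 = -0.233540/0.014970 ≈ -15.6.

μ₀ = -15.6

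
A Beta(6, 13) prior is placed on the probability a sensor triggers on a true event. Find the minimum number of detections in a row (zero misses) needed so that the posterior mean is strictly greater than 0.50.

k = 8

After k detections and 0 misses the posterior is Beta(6+k, 13), with mean (6+k)/(6+13+k).
Set (6+k)/(19+k) > 0.50 and solve: k > (0.50·19 − 6)/(1 − 0.50) = 7.000.
The smallest integer exceeding 7.000 is 8, and checking k=8: (14)/(27) = 0.5185 > 0.50.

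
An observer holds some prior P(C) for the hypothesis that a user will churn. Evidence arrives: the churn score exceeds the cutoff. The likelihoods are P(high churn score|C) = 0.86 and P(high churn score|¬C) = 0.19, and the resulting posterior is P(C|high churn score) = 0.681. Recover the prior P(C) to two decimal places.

P(C) = 0.32

In odds form, posterior odds = prior odds × likelihood ratio, so prior odds = posterior odds ÷ LR.
Posterior odds = 0.681/(1−0.681) = 2.1348. LR = 0.86/0.19 = 4.5263.
Prior odds = 2.1348/4.5263 = 0.4716, so P(C) = 0.4716/(1+0.4716) ≈ 0.32.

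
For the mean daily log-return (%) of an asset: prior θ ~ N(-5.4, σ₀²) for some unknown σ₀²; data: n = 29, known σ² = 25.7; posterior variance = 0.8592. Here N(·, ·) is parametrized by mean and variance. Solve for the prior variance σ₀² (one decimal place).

For the Normal–Normal model with known σ², precisions add: τ_n = τ₀ + n/σ².
So 1/σ₀² = 1/0.8592 − 29/25.7 = 1.163873 − 1.128405 = 0.035468.
Hence σ₀² = 1/0.035468 ≈ 28.2.

σ₀² = 28.2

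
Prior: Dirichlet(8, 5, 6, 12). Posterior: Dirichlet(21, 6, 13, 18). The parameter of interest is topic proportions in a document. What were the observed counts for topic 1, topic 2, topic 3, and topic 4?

For a Dirichlet(α) prior with multinomial counts c, the posterior is Dirichlet(α + c) componentwise.
Counts are posterior − prior componentwise: 21−8=13, 6−5=1, 13−6=7, 18−12=6.

counts (13, 1, 7, 6)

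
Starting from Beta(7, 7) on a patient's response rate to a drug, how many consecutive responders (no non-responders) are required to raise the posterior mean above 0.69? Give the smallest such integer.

k = 9

After k responders and 0 non-responders the posterior is Beta(7+k, 7), with mean (7+k)/(7+7+k).
Set (7+k)/(14+k) > 0.69 and solve: k > (0.69·14 − 7)/(1 − 0.69) = 8.581.
The smallest integer exceeding 8.581 is 9, and checking k=9: (16)/(23) = 0.6957 > 0.69.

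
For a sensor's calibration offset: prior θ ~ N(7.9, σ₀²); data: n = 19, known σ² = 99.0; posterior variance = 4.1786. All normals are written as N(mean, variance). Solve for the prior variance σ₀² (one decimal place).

σ₀² = 21.1

For the Normal–Normal model with known σ², precisions add: τ_n = τ₀ + n/σ².
So 1/σ₀² = 1/4.1786 − 19/99.0 = 0.239315 − 0.191919 = 0.047396.
Hence σ₀² = 1/0.047396 ≈ 21.1.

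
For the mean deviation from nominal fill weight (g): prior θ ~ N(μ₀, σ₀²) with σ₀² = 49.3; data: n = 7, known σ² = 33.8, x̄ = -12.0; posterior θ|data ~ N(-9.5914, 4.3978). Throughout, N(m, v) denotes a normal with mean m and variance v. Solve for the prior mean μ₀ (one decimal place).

The posterior mean is a precision-weighted average: μ_n = (τ₀μ₀ + τ_data·x̄)/(τ₀+τ_data), with τ₀=1/σ₀² and τ_data=n/σ².
Here τ₀ = 1/49.3 = 0.020284 and τ_data = 7/33.8 = 0.207101, so τ_n = 0.227385.
Rearranging for μ₀: μ₀ = (μ_n·τ_n − τ_data·x̄)/τ₀ = (-9.5914·0.227385 − 0.207101·-12.0) / 0.020284 = 0.304272/0.020284 ≈ 15.0.

μ₀ = 15.0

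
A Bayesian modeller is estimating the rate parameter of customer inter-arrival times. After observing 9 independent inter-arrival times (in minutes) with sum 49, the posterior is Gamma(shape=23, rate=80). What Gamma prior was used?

Gamma(shape=14, rate=31)

For an exponential likelihood with a Gamma(α, β) prior on the rate, n observations with total T give posterior Gamma(α+n, β+T).
So α = 23 − 9 = 14 and β = 80 − 49 = 31.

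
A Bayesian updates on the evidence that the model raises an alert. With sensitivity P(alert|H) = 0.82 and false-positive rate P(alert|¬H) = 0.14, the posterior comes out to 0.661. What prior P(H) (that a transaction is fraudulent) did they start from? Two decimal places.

In odds form, posterior odds = prior odds × likelihood ratio, so prior odds = posterior odds ÷ LR.
Posterior odds = 0.661/(1−0.661) = 1.9499. LR = 0.82/0.14 = 5.8571.
Prior odds = 1.9499/5.8571 = 0.3329, so P(H) = 0.3329/(1+0.3329) ≈ 0.25.

P(H) = 0.25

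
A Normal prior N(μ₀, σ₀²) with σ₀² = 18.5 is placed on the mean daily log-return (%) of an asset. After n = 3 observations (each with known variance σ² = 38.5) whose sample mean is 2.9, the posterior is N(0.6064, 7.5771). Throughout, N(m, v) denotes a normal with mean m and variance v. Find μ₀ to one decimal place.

With known observation variance, the Normal–Normal posterior has precision τ_n = τ₀ + n/σ² and mean μ_n = (τ₀μ₀ + (n/σ²)x̄)/τ_n.
Here τ₀ = 1/18.5 = 0.054054 and τ_data = 3/38.5 = 0.077922, so τ_n = 0.131976.
Rearranging for μ₀: μ₀ = (μ_n·τ_n − τ_data·x̄)/τ₀ = (0.6064·0.131976 − 0.077922·2.9) / 0.054054 = -0.145944/0.054054 ≈ -2.7.

μ₀ = -2.7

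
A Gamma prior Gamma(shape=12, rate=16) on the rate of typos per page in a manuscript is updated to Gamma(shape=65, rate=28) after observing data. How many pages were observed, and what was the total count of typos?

n = 12 pages with total 53 typos

A Gamma(α, β) prior (rate parametrization) on a Poisson rate with n observations summing to S gives posterior Gamma(α+S, β+n).
Matching: Σxᵢ = 65 − 12 = 53 and n = 28 − 16 = 12.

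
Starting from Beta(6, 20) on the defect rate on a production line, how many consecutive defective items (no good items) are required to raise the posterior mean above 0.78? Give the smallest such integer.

k = 65

After k defective items and 0 good items the posterior is Beta(6+k, 20), with mean (6+k)/(6+20+k).
Set (6+k)/(26+k) > 0.78 and solve: k > (0.78·26 − 6)/(1 − 0.78) = 64.909.
The smallest integer exceeding 64.909 is 65.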